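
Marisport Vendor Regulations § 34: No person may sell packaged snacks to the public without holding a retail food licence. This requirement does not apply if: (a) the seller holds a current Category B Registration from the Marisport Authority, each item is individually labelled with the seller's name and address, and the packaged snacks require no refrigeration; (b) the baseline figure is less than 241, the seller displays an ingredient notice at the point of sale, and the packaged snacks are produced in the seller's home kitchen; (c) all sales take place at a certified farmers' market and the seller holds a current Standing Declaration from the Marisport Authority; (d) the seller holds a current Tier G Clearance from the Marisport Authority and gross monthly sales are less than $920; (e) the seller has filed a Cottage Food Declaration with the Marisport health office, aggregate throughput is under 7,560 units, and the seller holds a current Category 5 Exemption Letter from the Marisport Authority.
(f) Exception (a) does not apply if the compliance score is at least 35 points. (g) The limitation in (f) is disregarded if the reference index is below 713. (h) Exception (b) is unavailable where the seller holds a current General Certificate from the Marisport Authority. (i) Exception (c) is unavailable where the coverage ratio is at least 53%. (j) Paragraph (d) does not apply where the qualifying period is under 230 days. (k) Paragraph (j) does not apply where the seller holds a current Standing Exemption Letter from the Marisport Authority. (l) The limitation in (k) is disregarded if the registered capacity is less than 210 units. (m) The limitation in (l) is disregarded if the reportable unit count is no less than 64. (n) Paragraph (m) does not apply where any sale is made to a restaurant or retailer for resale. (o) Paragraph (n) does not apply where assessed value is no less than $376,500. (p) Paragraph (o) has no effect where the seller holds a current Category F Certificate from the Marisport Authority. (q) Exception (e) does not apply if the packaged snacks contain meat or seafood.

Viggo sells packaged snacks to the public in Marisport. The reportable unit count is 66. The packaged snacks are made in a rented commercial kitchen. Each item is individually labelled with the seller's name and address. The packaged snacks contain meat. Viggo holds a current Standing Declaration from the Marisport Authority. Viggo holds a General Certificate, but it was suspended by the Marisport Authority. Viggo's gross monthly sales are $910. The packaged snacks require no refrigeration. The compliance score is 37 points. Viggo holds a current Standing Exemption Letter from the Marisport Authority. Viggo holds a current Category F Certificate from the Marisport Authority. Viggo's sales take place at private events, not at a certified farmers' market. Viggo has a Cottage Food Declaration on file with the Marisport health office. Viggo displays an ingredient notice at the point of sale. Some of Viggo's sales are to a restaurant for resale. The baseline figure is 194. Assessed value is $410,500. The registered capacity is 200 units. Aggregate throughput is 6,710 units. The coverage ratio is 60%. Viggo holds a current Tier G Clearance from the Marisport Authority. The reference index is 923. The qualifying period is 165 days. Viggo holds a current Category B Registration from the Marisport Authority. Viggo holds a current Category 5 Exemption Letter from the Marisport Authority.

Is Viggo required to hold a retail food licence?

Yes — Viggo must hold a retail food licence.

Exception (a): a current Category B Registration is held; items are individually labelled; the packaged snacks are shelf-stable — every condition holds. But applying paragraphs (f)–(g): (f) is engaged — the compliance score is 37 points, meeting the 35 points threshold. (g), which would lift (f), is not triggered — the reference index is 923, not below 713. So (a) is unavailable.
Exception (b) fails — the packaged snacks are made in a commercial kitchen, not a home kitchen.
Exception (c) requires that all sales take place at a certified farmers' market; but sales are at private events, not a certified farmers' market, so (c) is unavailable.
Exception (d): a current Tier G Clearance is held; gross monthly sales are $910, less than the $920 limit — every condition holds. Turning to paragraphs (j)–(p): (j) is triggered — the qualifying period is 165 days, under the 230 days limit. (k) is engaged (a current Standing Exemption Letter is held), but is displaced by (l): (l) operates against (k): the registered capacity is 200 units, less than the 210 units limit. (m) would limit (l) — the reportable unit count is 66, meeting the 64 threshold — but (n) sets (m) aside: (n) operates against (m): some sales are to a restaurant for resale. (o) applies (assessed value is $410,500, meeting the $376,500 threshold), but is displaced by (p): (p) applies — a current Category F Certificate is held. Exception (d) does not apply.
All of (e)'s requirements are met (a Cottage Food Declaration is on file; aggregate throughput is 6,710 units, under the 7,560 units limit; a current Category 5 Exemption Letter is held). But applying paragraph (q): (q) is triggered — the packaged snacks contain meat. Exception (e) does not apply.
None of the exceptions is available; § 34 applies in full.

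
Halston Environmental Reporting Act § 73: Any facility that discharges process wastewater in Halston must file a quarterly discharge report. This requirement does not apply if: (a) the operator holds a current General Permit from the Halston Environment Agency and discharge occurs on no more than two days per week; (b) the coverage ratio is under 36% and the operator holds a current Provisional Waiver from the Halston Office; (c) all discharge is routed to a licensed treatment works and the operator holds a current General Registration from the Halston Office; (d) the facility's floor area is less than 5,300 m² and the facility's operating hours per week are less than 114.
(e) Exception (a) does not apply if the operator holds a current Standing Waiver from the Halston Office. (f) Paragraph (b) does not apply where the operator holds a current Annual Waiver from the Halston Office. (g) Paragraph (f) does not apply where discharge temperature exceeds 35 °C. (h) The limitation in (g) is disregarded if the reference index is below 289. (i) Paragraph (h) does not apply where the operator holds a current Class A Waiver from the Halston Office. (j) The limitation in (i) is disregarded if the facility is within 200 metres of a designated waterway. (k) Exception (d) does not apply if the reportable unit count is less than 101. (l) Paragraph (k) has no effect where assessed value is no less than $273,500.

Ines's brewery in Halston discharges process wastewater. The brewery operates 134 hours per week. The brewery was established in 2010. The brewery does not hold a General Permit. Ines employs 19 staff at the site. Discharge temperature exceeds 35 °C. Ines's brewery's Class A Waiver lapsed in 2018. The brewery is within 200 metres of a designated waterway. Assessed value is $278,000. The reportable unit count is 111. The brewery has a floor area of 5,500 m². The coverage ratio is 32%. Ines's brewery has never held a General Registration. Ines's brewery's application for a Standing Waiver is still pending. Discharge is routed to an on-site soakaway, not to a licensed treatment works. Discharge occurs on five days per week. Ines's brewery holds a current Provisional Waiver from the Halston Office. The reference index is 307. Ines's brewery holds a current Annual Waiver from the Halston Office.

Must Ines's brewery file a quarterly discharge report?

Exception (a) fails — no General Permit is held.
Exception (b) is satisfied on its face — the coverage ratio is 32%, under the 36% limit; a current Provisional Waiver is held. Under paragraphs (f)–(j): (f) is engaged (a current Annual Waiver is held), but is displaced by (g): (g) operates — discharge temperature exceeds 35 °C. (h) is inapplicable (the reference index is 307, not below 289), so (g) stands. So (b) applies.
Exception (c) requires that all discharge is routed to a licensed treatment works; but discharge is not routed to a licensed treatment works, so (c) is unavailable.
Exception (d) fails — the facility's floor area is 5,500 m², not less than 5,300 m².

No — exception (b) applies; Ines's brewery is not required to file a quarterly discharge report.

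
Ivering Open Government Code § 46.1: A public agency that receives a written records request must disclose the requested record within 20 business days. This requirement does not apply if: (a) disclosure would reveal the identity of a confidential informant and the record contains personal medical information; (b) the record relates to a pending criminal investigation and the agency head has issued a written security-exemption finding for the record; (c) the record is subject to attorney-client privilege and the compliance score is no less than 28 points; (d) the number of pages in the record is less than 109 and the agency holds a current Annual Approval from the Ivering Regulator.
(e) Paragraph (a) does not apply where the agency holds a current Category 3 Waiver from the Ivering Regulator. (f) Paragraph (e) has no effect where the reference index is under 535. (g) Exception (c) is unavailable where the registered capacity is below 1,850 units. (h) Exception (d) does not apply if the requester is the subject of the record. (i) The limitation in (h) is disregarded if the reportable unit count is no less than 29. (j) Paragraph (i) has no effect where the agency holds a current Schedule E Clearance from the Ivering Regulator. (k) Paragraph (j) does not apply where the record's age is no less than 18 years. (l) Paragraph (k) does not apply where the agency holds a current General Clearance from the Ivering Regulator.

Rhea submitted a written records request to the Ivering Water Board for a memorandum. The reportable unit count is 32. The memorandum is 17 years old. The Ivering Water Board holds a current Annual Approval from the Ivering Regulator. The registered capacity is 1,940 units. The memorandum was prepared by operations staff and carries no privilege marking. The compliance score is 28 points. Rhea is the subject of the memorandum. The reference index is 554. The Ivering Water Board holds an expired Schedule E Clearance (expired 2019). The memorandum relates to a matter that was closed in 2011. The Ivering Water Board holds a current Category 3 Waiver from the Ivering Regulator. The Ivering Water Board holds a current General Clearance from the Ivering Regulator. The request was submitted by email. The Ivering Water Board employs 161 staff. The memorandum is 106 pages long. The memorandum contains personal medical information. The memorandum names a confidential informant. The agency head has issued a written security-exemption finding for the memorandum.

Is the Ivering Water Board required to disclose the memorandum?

No — exception (d) applies; the Ivering Water Board is not required to disclose the memorandum.

Exception (a)'s conditions are all satisfied: the memorandum names a confidential informant; the memorandum contains personal medical information. However, paragraphs (e)–(f) must be considered: (e) operates against (a): a current Category 3 Waiver is held. (f) does not operate here (the reference index is 554, not under 535), so (e) stands. So (a) is unavailable.
Exception (b) does not apply: the memorandum relates to a closed matter.
Exception (c) does not apply: the memorandum carries no privilege marking.
Exception (d)'s conditions are all satisfied: the number of pages in the record is 106, less than the 109 limit; a current Annual Approval is held. Applying paragraphs (h)–(l): (h) would limit (d) — Rhea is the subject of the memorandum — but (i) sets (h) aside: (i) operates against (h): the reportable unit count is 32, meeting the 29 threshold. (j), which would lift (i), is inapplicable — there is no Schedule E Clearance in force. Exception (d) stands.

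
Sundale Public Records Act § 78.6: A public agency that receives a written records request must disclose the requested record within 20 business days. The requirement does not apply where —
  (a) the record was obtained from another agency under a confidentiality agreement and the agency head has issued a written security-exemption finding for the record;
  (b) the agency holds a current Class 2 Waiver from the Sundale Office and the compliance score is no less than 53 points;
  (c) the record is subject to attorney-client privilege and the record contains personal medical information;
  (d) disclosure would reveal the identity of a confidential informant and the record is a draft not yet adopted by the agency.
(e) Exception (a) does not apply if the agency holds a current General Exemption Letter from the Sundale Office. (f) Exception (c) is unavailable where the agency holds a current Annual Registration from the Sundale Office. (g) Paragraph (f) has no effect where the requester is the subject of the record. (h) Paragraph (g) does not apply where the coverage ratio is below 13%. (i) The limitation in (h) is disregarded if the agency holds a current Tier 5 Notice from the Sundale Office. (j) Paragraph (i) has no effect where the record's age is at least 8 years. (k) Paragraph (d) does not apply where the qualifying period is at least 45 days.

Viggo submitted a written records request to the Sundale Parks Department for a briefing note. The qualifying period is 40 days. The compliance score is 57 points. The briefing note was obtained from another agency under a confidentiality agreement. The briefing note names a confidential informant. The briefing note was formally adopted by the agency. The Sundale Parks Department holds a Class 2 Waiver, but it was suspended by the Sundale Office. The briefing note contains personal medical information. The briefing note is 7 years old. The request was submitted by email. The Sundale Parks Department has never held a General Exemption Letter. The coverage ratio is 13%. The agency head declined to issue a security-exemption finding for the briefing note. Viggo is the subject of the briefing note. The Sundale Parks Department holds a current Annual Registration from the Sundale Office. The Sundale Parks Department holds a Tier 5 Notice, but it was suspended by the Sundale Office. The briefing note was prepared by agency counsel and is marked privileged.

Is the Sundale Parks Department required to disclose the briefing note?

No — exception (c) applies; the Sundale Parks Department is not required to disclose the briefing note.

Exception (a) requires that the agency head has issued a written security-exemption finding for the record; but the agency head declined to issue a security-exemption finding, so (a) is unavailable.
Exception (b) does not apply: no current Class 2 Waiver is held.
Exception (c)'s conditions are all satisfied: the briefing note is privileged; the briefing note contains personal medical information. Considering the limiting provisions: (f) operates (a current Annual Registration is held), but is set aside by (g): (g) operates against (f): Viggo is the subject of the briefing note. (h), which would lift (g), is inapplicable — the coverage ratio is 13%, not below 13%. So (c) applies.
Exception (d) requires that the record is a draft not yet adopted by the agency; but the briefing note has been formally adopted, so (d) is unavailable.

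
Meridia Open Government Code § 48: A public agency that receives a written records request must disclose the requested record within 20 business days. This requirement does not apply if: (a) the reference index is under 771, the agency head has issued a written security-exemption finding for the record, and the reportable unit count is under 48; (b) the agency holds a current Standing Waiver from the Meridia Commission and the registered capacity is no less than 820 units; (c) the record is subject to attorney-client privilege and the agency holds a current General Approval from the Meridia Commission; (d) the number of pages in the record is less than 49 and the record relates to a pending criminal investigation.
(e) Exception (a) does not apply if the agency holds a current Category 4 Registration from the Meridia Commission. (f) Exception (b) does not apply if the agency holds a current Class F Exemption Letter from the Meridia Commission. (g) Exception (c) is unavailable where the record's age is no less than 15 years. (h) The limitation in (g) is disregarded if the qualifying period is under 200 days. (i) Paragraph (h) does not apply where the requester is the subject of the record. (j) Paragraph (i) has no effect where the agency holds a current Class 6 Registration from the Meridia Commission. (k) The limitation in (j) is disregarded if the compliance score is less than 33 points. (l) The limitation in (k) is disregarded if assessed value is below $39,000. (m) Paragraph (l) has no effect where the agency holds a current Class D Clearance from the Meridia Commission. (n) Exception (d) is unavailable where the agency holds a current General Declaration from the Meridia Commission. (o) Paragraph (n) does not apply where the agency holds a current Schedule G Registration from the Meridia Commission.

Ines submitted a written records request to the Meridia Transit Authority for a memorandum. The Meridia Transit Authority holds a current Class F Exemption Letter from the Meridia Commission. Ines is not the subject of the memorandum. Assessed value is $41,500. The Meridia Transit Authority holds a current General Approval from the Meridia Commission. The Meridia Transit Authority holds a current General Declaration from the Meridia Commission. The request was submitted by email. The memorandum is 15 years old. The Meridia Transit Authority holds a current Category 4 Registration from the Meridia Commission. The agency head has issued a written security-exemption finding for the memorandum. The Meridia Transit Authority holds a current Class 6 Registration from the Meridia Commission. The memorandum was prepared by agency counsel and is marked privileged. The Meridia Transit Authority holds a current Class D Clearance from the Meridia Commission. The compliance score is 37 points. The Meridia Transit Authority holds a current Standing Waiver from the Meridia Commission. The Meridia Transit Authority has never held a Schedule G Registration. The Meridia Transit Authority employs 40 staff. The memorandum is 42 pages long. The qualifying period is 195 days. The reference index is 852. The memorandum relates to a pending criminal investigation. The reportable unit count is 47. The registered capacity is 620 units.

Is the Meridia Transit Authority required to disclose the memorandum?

Exception (a) requires that the reference index is under 771; but the reference index is 852, not under 771, so (a) is unavailable.
Exception (b) fails — the registered capacity is 620 units, short of 820 units.
Exception (c) is satisfied on its face — the memorandum is privileged; a current General Approval is held. As to paragraphs (g)–(m): (g) applies (the record's age is 15 years, meeting the 15 years threshold), but is overridden by (h): (h) is engaged — the qualifying period is 195 days, under the 200 days limit. (i), which would lift (h), is not engaged — Ines is not the subject of the memorandum. Exception (c) stands.
Exception (d)'s conditions are all satisfied: the number of pages in the record is 42, less than the 49 limit; the memorandum relates to a pending investigation. But: (n) operates against (d): a current General Declaration is held. (o), which would lift (n), is not engaged — the Schedule G Registration is not current. So (d) is unavailable.

No — exception (c) applies; the Meridia Transit Authority is not required to disclose the memorandum.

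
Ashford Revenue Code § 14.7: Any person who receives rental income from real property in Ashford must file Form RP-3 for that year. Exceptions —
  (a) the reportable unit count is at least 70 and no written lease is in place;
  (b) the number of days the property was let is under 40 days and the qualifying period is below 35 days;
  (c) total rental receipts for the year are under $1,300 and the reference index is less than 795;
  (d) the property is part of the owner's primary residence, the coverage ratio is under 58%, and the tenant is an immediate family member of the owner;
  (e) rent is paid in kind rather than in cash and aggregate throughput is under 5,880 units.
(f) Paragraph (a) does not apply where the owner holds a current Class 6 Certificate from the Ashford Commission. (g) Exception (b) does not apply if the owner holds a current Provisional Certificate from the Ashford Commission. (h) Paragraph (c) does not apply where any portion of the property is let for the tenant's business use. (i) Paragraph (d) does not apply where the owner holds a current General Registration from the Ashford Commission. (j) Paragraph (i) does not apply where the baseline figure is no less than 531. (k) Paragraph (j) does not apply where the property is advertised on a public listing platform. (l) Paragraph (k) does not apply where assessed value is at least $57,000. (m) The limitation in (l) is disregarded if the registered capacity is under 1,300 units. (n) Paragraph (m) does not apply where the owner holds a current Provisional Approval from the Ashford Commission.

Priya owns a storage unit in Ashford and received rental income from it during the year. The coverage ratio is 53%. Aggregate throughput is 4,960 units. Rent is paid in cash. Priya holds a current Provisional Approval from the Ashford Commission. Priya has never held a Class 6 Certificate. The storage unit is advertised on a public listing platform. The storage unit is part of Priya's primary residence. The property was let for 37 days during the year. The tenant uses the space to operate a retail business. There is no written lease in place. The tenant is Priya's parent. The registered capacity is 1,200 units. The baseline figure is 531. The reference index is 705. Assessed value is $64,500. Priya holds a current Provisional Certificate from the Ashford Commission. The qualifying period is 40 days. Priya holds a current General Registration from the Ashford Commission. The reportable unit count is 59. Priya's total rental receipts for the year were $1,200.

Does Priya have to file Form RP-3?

Exception (a) does not apply: the reportable unit count is 59, short of 70.
Exception (b) requires that the qualifying period is below 35 days; but the qualifying period is 40 days, not below 35 days, so (b) is unavailable.
All of (c)'s requirements are met (total rental receipts for the year are $1,200, under the $1,300 limit; the reference index is 705, less than the 795 limit). But: (h) is engaged — the space is let for business use. Exception (c) does not apply.
All of (d)'s requirements are met (the storage unit is part of the primary residence; the coverage ratio is 53%, under the 58% limit; the tenant is an immediate family member). Under paragraphs (i)–(n): (i) would limit (d) — a current General Registration is held — but (j) sets (i) aside: (j) is triggered — the baseline figure is 531, meeting the 531 threshold. (k) is engaged (the property is publicly advertised), but is itself disapplied by (l): (l) operates — assessed value is $64,500, meeting the $57,000 threshold. (m) is triggered (the registered capacity is 1,200 units, under the 1,300 units limit), but yields to (n): (n) operates against (m): a current Provisional Approval is held. (d) remains available.
Exception (e) does not apply: rent is paid in cash.

No — exception (d) applies; Priya is not required to file Form RP-3.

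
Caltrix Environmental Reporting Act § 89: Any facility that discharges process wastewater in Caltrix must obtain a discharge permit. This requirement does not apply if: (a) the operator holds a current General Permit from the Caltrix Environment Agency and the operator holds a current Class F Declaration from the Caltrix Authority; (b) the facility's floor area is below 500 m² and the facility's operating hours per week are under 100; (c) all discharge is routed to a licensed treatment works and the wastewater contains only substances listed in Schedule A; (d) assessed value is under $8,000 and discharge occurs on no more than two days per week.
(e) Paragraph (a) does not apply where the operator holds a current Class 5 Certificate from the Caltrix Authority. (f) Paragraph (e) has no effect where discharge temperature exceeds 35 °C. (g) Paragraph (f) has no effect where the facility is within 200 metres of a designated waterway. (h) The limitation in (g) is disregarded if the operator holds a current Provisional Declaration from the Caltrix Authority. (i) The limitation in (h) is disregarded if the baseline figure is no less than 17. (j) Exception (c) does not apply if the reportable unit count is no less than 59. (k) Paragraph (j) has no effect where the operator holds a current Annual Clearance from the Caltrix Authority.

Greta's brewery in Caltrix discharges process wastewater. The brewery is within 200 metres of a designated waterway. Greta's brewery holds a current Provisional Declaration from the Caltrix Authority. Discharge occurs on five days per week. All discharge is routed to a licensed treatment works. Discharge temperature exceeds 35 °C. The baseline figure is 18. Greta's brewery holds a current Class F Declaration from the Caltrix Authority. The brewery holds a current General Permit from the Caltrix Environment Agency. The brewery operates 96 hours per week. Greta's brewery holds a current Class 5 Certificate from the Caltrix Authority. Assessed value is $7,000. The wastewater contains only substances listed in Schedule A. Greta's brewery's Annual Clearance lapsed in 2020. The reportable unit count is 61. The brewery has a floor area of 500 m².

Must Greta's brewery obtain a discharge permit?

Yes — Greta's brewery must obtain a discharge permit.

All of (a)'s requirements are met (a current General Permit is held; a current Class F Declaration is held). But: (e) applies — a current Class 5 Certificate is held. (f) would limit (e) — discharge temperature exceeds 35 °C — but (g) sets (f) aside: (g) operates against (f): the brewery is within 200 m of a designated waterway. (h) operates (a current Provisional Declaration is held), but is overridden by (i): (i) operates against (h): the baseline figure is 18, meeting the 17 threshold. Exception (a) does not apply.
Exception (b) does not apply: the facility's floor area is 500 m², not below 500 m².
Exception (c) is satisfied on its face — discharge is routed to a licensed treatment works; the wastewater is Schedule-A-only. However, paragraphs (j)–(k) must be considered: (j) is engaged — the reportable unit count is 61, meeting the 59 threshold. (k), which would lift (j), is not triggered — no current Annual Clearance is held. Exception (c) does not apply.
Exception (d) requires that discharge occurs on no more than two days per week; but discharge occurs on five days per week, so (d) is unavailable.
No exception applies. The general rule governs.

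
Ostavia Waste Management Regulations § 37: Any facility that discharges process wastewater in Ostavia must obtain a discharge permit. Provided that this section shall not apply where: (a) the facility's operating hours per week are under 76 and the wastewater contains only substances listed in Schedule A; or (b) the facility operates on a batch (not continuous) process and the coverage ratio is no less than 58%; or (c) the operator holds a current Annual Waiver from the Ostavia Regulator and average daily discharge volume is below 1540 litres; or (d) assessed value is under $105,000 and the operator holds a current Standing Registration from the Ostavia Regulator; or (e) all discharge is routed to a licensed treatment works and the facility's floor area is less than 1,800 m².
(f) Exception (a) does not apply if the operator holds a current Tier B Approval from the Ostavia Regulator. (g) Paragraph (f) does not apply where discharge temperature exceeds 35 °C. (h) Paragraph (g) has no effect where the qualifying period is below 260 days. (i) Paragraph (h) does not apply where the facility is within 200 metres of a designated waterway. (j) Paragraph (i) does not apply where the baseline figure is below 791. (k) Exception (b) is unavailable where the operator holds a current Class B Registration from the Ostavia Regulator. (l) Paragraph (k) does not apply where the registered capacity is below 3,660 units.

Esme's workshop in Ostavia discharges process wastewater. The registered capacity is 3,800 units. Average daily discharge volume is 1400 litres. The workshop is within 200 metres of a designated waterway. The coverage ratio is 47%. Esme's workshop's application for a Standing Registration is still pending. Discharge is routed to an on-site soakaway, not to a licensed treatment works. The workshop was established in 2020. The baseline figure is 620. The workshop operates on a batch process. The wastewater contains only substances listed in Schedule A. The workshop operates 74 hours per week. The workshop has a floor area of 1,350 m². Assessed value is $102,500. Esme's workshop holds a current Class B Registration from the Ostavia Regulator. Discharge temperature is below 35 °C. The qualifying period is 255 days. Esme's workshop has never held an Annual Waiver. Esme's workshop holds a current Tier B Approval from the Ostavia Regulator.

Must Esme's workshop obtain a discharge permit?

Yes — Esme's workshop must obtain a discharge permit.

Exception (a) is satisfied on its face — the facility's operating hours per week are 74, under the 76 limit; the wastewater is Schedule-A-only. However, paragraphs (f)–(j) must be considered: (f) operates against (a): a current Tier B Approval is held. (g), which would lift (f), is not engaged — discharge temperature is below 35 °C. (a) is therefore removed.
Exception (b) does not apply: the coverage ratio is 47%, short of 58%.
Exception (c) fails — there is no Annual Waiver in force.
Exception (d) fails — the Standing Registration is not current.
Exception (e) does not apply: discharge is not routed to a licensed treatment works.
No exception applies. The general rule governs.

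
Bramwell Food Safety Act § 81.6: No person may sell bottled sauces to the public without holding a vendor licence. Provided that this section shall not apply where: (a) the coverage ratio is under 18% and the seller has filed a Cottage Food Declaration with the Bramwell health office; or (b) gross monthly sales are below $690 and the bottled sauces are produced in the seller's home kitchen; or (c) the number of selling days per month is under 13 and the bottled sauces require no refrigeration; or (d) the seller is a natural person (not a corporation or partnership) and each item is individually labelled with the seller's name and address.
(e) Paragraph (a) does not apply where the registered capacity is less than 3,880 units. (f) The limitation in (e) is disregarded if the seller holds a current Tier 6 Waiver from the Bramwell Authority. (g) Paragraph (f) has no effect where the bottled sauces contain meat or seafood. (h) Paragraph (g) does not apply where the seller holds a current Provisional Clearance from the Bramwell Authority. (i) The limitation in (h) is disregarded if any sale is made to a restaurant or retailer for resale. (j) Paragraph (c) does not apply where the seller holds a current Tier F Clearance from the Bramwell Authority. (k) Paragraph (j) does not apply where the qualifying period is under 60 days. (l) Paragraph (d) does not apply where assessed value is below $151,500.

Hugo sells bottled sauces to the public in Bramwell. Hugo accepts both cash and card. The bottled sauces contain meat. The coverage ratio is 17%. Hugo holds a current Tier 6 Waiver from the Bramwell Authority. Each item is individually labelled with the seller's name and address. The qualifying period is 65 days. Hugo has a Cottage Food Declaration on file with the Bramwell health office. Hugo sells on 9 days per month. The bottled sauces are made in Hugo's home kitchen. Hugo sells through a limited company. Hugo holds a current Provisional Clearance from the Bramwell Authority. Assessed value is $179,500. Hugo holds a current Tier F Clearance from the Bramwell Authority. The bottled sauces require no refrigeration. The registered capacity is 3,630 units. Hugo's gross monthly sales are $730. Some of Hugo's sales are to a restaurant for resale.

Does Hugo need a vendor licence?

Exception (a)'s conditions are all satisfied: the coverage ratio is 17%, under the 18% limit; a Cottage Food Declaration is on file. But: (e) is triggered — the registered capacity is 3,630 units, less than the 3,880 units limit. (f) would limit (e) — a current Tier 6 Waiver is held — but (g) sets (f) aside: (g) operates against (f): the bottled sauces contain meat. (h) is engaged (a current Provisional Clearance is held), but is set aside by (i): (i) applies — some sales are to a restaurant for resale. (a) is therefore removed.
Exception (b) does not apply: gross monthly sales are $730, not below $690.
All of (c)'s requirements are met (the number of selling days per month is 9, under the 13 limit; the bottled sauces are shelf-stable). However, paragraphs (j)–(k) must be considered: (j) is triggered — a current Tier F Clearance is held. (k) does not operate here (the qualifying period is 65 days, not under 60 days), so (j) stands. (c) is therefore removed.
Exception (d) fails — the seller operates through a limited company.
Every exception is unavailable, so the rule governs.

Yes — Hugo must hold a vendor licence.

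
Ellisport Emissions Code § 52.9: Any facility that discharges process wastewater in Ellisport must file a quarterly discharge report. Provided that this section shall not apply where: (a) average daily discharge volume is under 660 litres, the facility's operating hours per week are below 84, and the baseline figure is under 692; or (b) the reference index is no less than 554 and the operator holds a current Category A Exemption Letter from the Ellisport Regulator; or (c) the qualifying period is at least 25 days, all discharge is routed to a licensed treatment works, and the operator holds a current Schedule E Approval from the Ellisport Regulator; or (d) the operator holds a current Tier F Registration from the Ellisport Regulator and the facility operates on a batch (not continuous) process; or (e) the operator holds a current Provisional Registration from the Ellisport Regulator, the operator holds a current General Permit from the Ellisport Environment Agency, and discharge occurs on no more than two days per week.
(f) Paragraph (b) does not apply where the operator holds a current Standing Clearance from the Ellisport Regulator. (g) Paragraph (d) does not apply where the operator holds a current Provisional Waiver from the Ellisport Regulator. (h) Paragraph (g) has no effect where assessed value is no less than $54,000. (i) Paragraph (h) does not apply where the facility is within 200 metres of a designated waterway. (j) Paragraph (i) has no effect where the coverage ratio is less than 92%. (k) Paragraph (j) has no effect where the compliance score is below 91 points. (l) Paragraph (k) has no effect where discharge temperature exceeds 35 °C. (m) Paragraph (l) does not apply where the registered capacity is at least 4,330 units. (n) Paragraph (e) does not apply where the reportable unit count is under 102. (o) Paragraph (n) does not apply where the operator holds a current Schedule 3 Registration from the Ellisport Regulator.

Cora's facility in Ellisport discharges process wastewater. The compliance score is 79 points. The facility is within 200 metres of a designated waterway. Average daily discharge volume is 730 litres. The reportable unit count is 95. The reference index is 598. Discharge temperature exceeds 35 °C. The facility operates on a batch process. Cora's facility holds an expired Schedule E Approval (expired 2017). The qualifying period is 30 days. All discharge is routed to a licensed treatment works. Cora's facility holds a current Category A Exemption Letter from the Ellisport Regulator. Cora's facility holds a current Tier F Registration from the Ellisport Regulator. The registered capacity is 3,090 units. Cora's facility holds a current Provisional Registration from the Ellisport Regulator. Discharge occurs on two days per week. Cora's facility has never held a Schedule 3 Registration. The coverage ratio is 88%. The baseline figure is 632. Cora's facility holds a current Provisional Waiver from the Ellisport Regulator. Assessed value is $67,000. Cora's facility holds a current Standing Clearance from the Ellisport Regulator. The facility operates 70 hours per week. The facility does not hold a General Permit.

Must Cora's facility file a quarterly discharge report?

No — exception (d) applies; Cora's facility is not required to file a quarterly discharge report.

Exception (a) does not apply: average daily discharge volume is 730 litres, not under 660 litres.
Exception (b)'s conditions are all satisfied: the reference index is 598, meeting the 554 threshold; a current Category A Exemption Letter is held. Turning to paragraph (f): (f) operates against (b): a current Standing Clearance is held. (b) is therefore removed.
Exception (c) fails — the Schedule E Approval is not current.
Exception (d) is satisfied on its face — a current Tier F Registration is held; the facility operates on a batch process. Under paragraphs (g)–(m): (g) would limit (d) — a current Provisional Waiver is held — but (h) sets (g) aside: (h) operates — assessed value is $67,000, meeting the $54,000 threshold. (i) operates (the facility is within 200 m of a designated waterway), but is set aside by (j): (j) operates against (i): the coverage ratio is 88%, less than the 92% limit. (k) would limit (j) — the compliance score is 79 points, below the 91 points limit — but (l) sets (k) aside: (l) is triggered — discharge temperature exceeds 35 °C. (m) does not operate here (the registered capacity is 3,090 units, short of 4,330 units), so (l) stands. Exception (d) stands.
Exception (e) fails — no General Permit is held.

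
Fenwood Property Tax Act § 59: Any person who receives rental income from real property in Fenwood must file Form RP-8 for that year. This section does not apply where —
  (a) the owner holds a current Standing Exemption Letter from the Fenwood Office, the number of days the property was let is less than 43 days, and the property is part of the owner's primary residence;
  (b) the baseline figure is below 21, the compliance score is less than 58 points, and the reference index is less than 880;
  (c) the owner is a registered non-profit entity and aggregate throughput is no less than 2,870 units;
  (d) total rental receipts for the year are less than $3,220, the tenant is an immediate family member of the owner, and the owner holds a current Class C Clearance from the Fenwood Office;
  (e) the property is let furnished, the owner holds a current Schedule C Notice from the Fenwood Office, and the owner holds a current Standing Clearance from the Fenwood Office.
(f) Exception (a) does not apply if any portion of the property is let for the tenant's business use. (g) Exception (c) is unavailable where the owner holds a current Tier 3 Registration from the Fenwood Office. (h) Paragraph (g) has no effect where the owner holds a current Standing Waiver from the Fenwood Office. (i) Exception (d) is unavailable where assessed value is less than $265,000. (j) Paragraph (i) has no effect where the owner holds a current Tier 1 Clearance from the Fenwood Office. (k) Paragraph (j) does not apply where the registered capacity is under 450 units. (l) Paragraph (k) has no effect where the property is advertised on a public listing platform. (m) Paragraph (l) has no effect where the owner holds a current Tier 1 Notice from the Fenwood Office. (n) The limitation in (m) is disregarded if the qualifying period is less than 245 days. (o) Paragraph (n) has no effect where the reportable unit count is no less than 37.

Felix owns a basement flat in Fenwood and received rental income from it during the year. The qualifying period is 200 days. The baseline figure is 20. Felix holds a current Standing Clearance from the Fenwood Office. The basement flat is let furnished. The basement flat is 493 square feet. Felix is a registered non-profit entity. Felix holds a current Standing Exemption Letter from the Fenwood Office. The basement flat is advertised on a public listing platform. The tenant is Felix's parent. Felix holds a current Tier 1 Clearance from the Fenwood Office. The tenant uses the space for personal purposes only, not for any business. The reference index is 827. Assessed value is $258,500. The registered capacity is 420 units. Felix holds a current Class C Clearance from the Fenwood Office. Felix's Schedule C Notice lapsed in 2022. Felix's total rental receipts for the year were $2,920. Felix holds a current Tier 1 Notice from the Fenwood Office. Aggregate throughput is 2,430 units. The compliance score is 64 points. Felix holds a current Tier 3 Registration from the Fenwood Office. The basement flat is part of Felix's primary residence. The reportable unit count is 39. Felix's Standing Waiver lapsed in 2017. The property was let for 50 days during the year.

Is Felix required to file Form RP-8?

Yes — Felix must file Form RP-8.

Exception (a) does not apply: the number of days the property was let is 50 days, not less than 43 days.
Exception (b) fails — the compliance score is 64 points, not less than 58 points.
Exception (c) requires that aggregate throughput is no less than 2,870 units; but aggregate throughput is 2,430 units, short of 2,870 units, so (c) is unavailable.
Exception (d)'s conditions are all satisfied: total rental receipts for the year are $2,920, less than the $3,220 limit; the tenant is an immediate family member; a current Class C Clearance is held. But applying paragraphs (i)–(o): (i) operates against (d): assessed value is $258,500, less than the $265,000 limit. (j) would limit (i) — a current Tier 1 Clearance is held — but (k) sets (j) aside: (k) is triggered — the registered capacity is 420 units, under the 450 units limit. (l) would limit (k) — the property is publicly advertised — but (m) sets (l) aside: (m) operates against (l): a current Tier 1 Notice is held. (n) applies (the qualifying period is 200 days, less than the 245 days limit), but is displaced by (o): (o) operates against (n): the reportable unit count is 39, meeting the 37 threshold. So (d) is unavailable.
Exception (e) requires that the owner holds a current Schedule C Notice from the Fenwood Office; but the Schedule C Notice is not current, so (e) is unavailable.
No exception displaces § 59.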